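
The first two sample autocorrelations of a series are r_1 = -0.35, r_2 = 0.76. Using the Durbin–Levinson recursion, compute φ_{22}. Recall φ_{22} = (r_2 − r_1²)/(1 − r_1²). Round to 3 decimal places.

φ_{22} = (r_2 − r_1²) / (1 − r_1²)
r_1² = (-0.35)² = 0.1225
Numerator = 0.76 − 0.1225 = 0.6375; denominator = 1 − 0.1225 = 0.8775
φ_{22} = 0.6375 / 0.8775 = 0.726

0.726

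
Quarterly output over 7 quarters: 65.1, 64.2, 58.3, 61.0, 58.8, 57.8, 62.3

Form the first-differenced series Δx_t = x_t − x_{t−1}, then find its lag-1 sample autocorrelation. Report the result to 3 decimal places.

First differences Δx: -0.9, -5.9, 2.7, -2.2, -1.0, 4.5
Mean of differences = -0.4667
Numerator Σ(Δx_t−Δx̄)(Δx_{t+1}−Δx̄) = -22.0644
Denominator Σ(Δx_t−Δx̄)² = 67.6933
r_1(Δx) = -22.0644 / 67.6933 = -0.326

-0.326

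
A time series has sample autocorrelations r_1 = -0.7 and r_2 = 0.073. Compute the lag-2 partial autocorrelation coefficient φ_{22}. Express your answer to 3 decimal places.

φ_{22} = (r_2 − r_1²) / (1 − r_1²)
r_1² = (-0.7)² = 0.49
Numerator = 0.073 − 0.4900 = -0.4170; denominator = 1 − 0.4900 = 0.5100
φ_{22} = -0.4170 / 0.5100 = -0.818

-0.818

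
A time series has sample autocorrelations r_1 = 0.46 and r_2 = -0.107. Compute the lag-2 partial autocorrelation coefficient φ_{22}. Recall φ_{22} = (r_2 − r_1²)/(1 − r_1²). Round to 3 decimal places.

-0.404

φ_{22} = (r_2 − r_1²) / (1 − r_1²)
r_1² = (0.46)² = 0.2116
Numerator = -0.107 − 0.2116 = -0.3186; denominator = 1 − 0.2116 = 0.7884
φ_{22} = -0.3186 / 0.7884 = -0.404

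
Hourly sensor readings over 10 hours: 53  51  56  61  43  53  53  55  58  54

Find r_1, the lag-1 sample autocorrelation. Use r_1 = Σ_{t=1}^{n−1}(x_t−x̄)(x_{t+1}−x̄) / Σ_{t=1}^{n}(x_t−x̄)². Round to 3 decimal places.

-0.256

Mean x̄ = (53 + 51 + 56 + 61 + 43 + 53 + 53 + 55 + 58 + 54)/10 = 53.7000
Numerator Σ_{t=1}^{9}(x_t−x̄)(x_{t+1}−x̄) = -51.6900
Denominator Σ(x_t−x̄)² = 202.1000
r_1 = -51.6900 / 202.1000 = -0.256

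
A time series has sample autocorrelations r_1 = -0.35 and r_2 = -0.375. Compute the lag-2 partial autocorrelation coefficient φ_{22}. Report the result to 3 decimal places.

φ_{22} = (r_2 − r_1²) / (1 − r_1²)
r_1² = (-0.35)² = 0.1225
Numerator = -0.375 − 0.1225 = -0.4975; denominator = 1 − 0.1225 = 0.8775
φ_{22} = -0.4975 / 0.8775 = -0.567

-0.567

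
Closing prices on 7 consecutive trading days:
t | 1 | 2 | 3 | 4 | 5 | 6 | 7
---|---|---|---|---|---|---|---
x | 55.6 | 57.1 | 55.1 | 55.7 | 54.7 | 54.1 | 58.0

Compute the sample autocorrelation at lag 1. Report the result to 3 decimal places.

Mean x̄ = (55.6 + 57.1 + 55.1 + 55.7 + 54.7 + 54.1 + 58.0)/7 = 55.7571
Deviations from mean: -0.1571, 1.3429, -0.6571, -0.0571, -1.0571, -1.6571, 2.2429
Σ(x_t−x̄)(x_{t+1}−x̄) = (-0.2110) + (-0.8824) + (0.0376) + (0.0604) + (1.7518) + (-3.7167) = -2.9604
Denominator Σ(x_t−x̄)² = 11.1571
r_1 = -2.9604 / 11.1571 = -0.265

-0.265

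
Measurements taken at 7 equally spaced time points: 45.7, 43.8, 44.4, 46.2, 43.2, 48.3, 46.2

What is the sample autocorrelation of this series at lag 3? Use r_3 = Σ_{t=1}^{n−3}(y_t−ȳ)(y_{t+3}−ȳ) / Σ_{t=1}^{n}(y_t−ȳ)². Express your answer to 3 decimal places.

0.083

Mean ȳ = (45.7 + 43.8 + 44.4 + 46.2 + 43.2 + 48.3 + 46.2)/7 = 45.4000
Deviations from mean: 0.3000, -1.6000, -1.0000, 0.8000, -2.2000, 2.9000, 0.8000
Σ(y_t−ȳ)(y_{t+3}−ȳ) = (0.2400) + (3.5200) + (-2.9000) + (0.6400) = 1.5000
Denominator Σ(y_t−ȳ)² = 18.1800
r_3 = 1.5000 / 18.1800 = 0.083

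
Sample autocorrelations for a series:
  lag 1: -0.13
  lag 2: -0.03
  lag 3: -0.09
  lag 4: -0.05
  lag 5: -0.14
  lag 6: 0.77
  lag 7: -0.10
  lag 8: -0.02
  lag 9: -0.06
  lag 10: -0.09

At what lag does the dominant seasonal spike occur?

6

The largest autocorrelation is r_6 = 0.77; the remaining lags stay at or below -0.02.
The dominant spike at lag 6 indicates a seasonal period of 6.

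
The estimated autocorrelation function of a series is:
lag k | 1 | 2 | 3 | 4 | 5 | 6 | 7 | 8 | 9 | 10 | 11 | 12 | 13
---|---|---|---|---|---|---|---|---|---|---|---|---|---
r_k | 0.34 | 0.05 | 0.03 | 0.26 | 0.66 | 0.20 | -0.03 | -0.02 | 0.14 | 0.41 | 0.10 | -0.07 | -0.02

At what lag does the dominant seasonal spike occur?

5

The largest autocorrelation is r_5 = 0.66, with a weaker echo at lag 10 (0.41); the remaining lags stay at or below 0.34. The elevated value at lag 1 (0.34), dropping to 0.05 at lag 2, reflects decaying short-term dependence rather than seasonality.
The dominant spike at lag 5 indicates a seasonal period of 5.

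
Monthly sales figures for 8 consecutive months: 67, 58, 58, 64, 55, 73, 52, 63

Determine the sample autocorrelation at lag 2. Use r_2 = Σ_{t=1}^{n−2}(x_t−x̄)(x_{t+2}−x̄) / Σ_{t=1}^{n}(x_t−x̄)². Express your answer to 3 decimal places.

Mean x̄ = (67 + 58 + 58 + 64 + 55 + 73 + 52 + 63)/8 = 61.2500
Numerator Σ_{t=1}^{6}(x_t−x̄)(x_{t+2}−x̄) = 103.3750
Denominator Σ(x_t−x̄)² = 327.5000
r_2 = 103.3750 / 327.5000 = 0.316

0.316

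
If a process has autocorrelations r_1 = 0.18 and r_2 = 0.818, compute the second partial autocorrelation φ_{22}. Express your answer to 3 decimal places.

φ_{22} = (r_2 − r_1²) / (1 − r_1²)
r_1² = (0.18)² = 0.0324
Numerator = 0.818 − 0.0324 = 0.7856; denominator = 1 − 0.0324 = 0.9676
φ_{22} = 0.7856 / 0.9676 = 0.812

0.812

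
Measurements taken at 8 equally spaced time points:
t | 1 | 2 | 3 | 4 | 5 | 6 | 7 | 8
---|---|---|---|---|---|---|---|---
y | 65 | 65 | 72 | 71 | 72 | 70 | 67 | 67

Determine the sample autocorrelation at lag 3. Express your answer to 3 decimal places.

-0.413

Mean ȳ = (65 + 65 + 72 + 71 + 72 + 70 + 67 + 67)/8 = 68.6250
Numerator Σ_{t=1}^{5}(y_t−ȳ)(y_{t+3}−ȳ) = -25.5469
Denominator Σ(y_t−ȳ)² = 61.8750
r_3 = -25.5469 / 61.8750 = -0.413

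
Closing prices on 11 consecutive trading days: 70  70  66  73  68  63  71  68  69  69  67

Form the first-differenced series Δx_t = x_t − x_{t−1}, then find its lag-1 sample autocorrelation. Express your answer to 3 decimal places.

-0.549

First differences Δx: 0, -4, 7, -5, -5, 8, -3, 1, 0, -2
Mean of differences = -0.3000
Numerator Σ(Δx_t−Δx̄)(Δx_{t+1}−Δx̄) = -105.3900
Denominator Σ(Δx_t−Δx̄)² = 192.1000
r_1(Δx) = -105.3900 / 192.1000 = -0.549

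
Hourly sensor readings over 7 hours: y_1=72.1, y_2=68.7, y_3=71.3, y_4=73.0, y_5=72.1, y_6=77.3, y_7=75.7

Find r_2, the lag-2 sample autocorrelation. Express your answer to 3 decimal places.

0.006

Mean ȳ = (72.1 + 68.7 + 71.3 + 73.0 + 72.1 + 77.3 + 75.7)/7 = 72.8857
Deviations from mean: -0.7857, -4.1857, -1.5857, 0.1143, -0.7857, 4.4143, 2.8143
Σ(y_t−ȳ)(y_{t+2}−ȳ) = (1.2459) + (-0.4784) + (1.2459) + (0.5045) + (-2.2112) = 0.3067
Denominator Σ(y_t−ȳ)² = 48.6886
r_2 = 0.3067 / 48.6886 = 0.006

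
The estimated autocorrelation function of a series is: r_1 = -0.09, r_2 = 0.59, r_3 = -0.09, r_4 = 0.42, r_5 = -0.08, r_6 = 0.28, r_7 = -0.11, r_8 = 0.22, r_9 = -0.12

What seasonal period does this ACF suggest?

2

The largest autocorrelation is r_2 = 0.59, with weaker echoes at lags 4 (0.42), 6 (0.28) and 8 (0.22); the remaining lags stay at or below -0.08.
The dominant spike at lag 2 indicates a seasonal period of 2.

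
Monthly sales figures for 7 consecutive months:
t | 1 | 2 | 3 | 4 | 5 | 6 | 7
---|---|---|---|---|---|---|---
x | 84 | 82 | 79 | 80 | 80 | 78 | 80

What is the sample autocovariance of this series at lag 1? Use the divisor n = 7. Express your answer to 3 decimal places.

Mean x̄ = (84 + 82 + 79 + 80 + 80 + 78 + 80)/7 = 80.4286
Σ_{t=1}^{6}(x_t−x̄)(x_{t+1}−x̄) = 6.2449
γ_1 = 6.2449 / 7 = 0.892

0.892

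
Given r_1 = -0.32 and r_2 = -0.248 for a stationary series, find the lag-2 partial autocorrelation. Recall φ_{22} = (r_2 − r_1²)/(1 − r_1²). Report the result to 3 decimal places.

φ_{22} = (r_2 − r_1²) / (1 − r_1²)
r_1² = (-0.32)² = 0.1024
Numerator = -0.248 − 0.1024 = -0.3504; denominator = 1 − 0.1024 = 0.8976
φ_{22} = -0.3504 / 0.8976 = -0.390

-0.390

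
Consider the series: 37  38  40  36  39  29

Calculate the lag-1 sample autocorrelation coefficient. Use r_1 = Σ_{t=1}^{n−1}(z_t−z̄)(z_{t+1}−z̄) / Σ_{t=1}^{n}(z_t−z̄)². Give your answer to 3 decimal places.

-0.203

Mean z̄ = (37 + 38 + 40 + 36 + 39 + 29)/6 = 36.5000
Deviations from mean: 0.5000, 1.5000, 3.5000, -0.5000, 2.5000, -7.5000
Σ(z_t−z̄)(z_{t+1}−z̄) = (0.7500) + (5.2500) + (-1.7500) + (-1.2500) + (-18.7500) = -15.7500
Denominator Σ(z_t−z̄)² = 77.5000
r_1 = -15.7500 / 77.5000 = -0.203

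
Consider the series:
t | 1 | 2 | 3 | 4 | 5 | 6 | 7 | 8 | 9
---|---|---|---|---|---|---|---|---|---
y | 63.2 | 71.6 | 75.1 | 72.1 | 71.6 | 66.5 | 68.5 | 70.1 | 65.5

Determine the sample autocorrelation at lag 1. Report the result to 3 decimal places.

0.120

Mean ȳ = (63.2 + 71.6 + 75.1 + 72.1 + 71.6 + 66.5 + 68.5 + 70.1 + 65.5)/9 = 69.3556
Numerator Σ_{t=1}^{8}(y_t−ȳ)(y_{t+1}−ȳ) = 13.5291
Denominator Σ(y_t−ȳ)² = 112.8022
r_1 = 13.5291 / 112.8022 = 0.120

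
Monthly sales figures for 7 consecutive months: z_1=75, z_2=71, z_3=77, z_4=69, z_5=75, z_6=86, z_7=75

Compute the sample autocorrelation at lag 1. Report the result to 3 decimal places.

-0.122

Mean z̄ = (75 + 71 + 77 + 69 + 75 + 86 + 75)/7 = 75.4286
Deviations from mean: -0.4286, -4.4286, 1.5714, -6.4286, -0.4286, 10.5714, -0.4286
Numerator Σ_{t=1}^{6}(z_t−z̄)(z_{t+1}−z̄) = -21.4694
Denominator Σ(z_t−z̄)² = 175.7143
r_1 = -21.4694 / 175.7143 = -0.122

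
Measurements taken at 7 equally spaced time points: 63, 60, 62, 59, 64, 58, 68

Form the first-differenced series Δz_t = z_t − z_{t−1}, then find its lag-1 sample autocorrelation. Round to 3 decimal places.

First differences Δz: -3, 2, -3, 5, -6, 10
Mean of differences = 0.8333
Numerator Σ(Δz_t−Δz̄)(Δz_{t+1}−Δz̄) = -116.0278
Denominator Σ(Δz_t−Δz̄)² = 178.8333
r_1(Δz) = -116.0278 / 178.8333 = -0.649

-0.649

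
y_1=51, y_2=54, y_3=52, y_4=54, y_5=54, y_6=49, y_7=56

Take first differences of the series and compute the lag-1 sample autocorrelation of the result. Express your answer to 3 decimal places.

First differences Δy: 3, -2, 2, 0, -5, 7
Mean of differences = 0.8333
Numerator Σ(Δy_t−Δȳ)(Δy_{t+1}−Δȳ) = -41.5278
Denominator Σ(Δy_t−Δȳ)² = 86.8333
r_1(Δy) = -41.5278 / 86.8333 = -0.478

-0.478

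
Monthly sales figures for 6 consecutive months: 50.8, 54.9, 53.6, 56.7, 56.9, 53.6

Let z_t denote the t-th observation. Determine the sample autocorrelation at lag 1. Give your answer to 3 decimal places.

Mean z̄ = (50.8 + 54.9 + 53.6 + 56.7 + 56.9 + 53.6)/6 = 54.4167
Deviations from mean: -3.6167, 0.4833, -0.8167, 2.2833, 2.4833, -0.8167
Σ(z_t−z̄)(z_{t+1}−z̄) = (-1.7481) + (-0.3947) + (-1.8647) + (5.6703) + (-2.0281) = -0.3653
Denominator Σ(z_t−z̄)² = 26.0283
r_1 = -0.3653 / 26.0283 = -0.014

-0.014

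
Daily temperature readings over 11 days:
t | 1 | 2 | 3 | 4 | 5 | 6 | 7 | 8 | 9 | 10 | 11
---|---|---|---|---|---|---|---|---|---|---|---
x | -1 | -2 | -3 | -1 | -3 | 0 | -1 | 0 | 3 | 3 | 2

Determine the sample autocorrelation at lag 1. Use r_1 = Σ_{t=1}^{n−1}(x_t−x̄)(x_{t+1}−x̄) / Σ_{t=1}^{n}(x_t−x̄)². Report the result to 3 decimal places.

0.603

Mean x̄ = (-1 − 2 − 3 − 1 − 3 + 0 − 1 + 0 + 3 + 3 + 2)/11 = -0.2727
Numerator Σ_{t=1}^{10}(x_t−x̄)(x_{t+1}−x̄) = 27.8347
Denominator Σ(x_t−x̄)² = 46.1818
r_1 = 27.8347 / 46.1818 = 0.603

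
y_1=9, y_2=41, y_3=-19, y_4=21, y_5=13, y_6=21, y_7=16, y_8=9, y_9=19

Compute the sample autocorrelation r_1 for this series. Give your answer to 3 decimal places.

-0.649

Mean ȳ = (9 + 41 − 19 + 21 + 13 + 21 + 16 + 9 + 19)/9 = 14.4444
Numerator Σ_{t=1}^{8}(y_t−ȳ)(y_{t+1}−ȳ) = -1293.9753
Denominator Σ(y_t−ȳ)² = 1994.2222
r_1 = -1293.9753 / 1994.2222 = -0.649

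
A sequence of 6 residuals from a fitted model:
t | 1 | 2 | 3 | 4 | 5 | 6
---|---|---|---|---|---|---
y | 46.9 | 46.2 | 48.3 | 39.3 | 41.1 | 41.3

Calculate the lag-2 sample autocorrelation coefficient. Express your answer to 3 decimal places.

Mean ȳ = (46.9 + 46.2 + 48.3 + 39.3 + 41.1 + 41.3)/6 = 43.8500
Σ(y_t−ȳ)(y_{t+2}−ȳ) = (13.5725) + (-10.6925) + (-12.2375) + (11.6025) = 2.2450
Denominator Σ(y_t−ȳ)² = 69.3950
r_2 = 2.2450 / 69.3950 = 0.032

0.032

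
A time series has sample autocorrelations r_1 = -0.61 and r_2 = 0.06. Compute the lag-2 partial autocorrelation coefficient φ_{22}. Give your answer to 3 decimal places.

-0.497

φ_{22} = (r_2 − r_1²) / (1 − r_1²)
r_1² = (-0.61)² = 0.3721
Numerator = 0.06 − 0.3721 = -0.3121; denominator = 1 − 0.3721 = 0.6279
φ_{22} = -0.3121 / 0.6279 = -0.497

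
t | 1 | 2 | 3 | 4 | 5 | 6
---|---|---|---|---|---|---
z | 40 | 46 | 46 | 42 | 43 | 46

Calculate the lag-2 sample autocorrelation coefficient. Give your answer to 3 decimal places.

Mean z̄ = (40 + 46 + 46 + 42 + 43 + 46)/6 = 43.8333
Deviations from mean: -3.8333, 2.1667, 2.1667, -1.8333, -0.8333, 2.1667
Numerator Σ_{t=1}^{4}(z_t−z̄)(z_{t+2}−z̄) = -18.0556
Denominator Σ(z_t−z̄)² = 32.8333
r_2 = -18.0556 / 32.8333 = -0.550

-0.550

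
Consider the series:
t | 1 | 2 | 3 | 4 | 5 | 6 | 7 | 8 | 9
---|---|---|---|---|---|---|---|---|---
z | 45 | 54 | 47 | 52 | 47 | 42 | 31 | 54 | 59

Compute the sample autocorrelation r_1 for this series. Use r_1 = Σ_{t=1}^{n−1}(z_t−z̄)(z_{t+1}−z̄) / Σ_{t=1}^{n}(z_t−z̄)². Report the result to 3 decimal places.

0.072

Mean z̄ = (45 + 54 + 47 + 52 + 47 + 42 + 31 + 54 + 59)/9 = 47.8889
Numerator Σ_{t=1}^{8}(z_t−z̄)(z_{t+1}−z̄) = 38.9877
Denominator Σ(z_t−z̄)² = 544.8889
r_1 = 38.9877 / 544.8889 = 0.072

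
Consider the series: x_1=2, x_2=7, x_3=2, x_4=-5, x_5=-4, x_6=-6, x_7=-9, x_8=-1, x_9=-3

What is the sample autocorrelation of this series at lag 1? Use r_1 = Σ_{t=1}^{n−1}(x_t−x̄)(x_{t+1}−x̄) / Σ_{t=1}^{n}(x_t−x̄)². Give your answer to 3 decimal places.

Mean x̄ = (2 + 7 + 2 − 5 − 4 − 6 − 9 − 1 − 3)/9 = -1.8889
Numerator Σ_{t=1}^{8}(x_t−x̄)(x_{t+1}−x̄) = 94.2099
Denominator Σ(x_t−x̄)² = 192.8889
r_1 = 94.2099 / 192.8889 = 0.488

0.488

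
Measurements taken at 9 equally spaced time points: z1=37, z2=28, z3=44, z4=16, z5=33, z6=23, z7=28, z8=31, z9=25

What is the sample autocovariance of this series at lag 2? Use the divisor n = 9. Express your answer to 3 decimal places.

Mean z̄ = (37 + 28 + 44 + 16 + 33 + 23 + 28 + 31 + 25)/9 = 29.4444
Σ_{t=1}^{7}(z_t−z̄)(z_{t+2}−z̄) = 259.0494
γ_2 = 259.0494 / 9 = 28.783

28.783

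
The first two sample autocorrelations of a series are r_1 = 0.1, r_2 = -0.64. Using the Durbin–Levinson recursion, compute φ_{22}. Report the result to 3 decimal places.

-0.657

φ_{22} = (r_2 − r_1²) / (1 − r_1²)
r_1² = (0.1)² = 0.01
Numerator = -0.64 − 0.0100 = -0.6500; denominator = 1 − 0.0100 = 0.9900
φ_{22} = -0.6500 / 0.9900 = -0.657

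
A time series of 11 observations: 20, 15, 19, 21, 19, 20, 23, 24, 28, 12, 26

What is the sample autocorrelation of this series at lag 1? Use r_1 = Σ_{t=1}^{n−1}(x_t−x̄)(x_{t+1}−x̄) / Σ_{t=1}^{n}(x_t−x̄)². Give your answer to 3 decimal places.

Mean x̄ = (20 + 15 + 19 + 21 + 19 + 20 + 23 + 24 + 28 + 12 + 26)/11 = 20.6364
Numerator Σ_{t=1}^{10}(x_t−x̄)(x_{t+1}−x̄) = -66.0413
Denominator Σ(x_t−x̄)² = 212.5455
r_1 = -66.0413 / 212.5455 = -0.311

-0.311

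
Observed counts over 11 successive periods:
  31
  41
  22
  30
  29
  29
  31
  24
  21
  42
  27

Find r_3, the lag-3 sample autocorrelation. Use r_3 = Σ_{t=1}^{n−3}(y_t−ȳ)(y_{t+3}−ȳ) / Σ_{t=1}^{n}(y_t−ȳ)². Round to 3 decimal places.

0.087

Mean ȳ = (31 + 41 + 22 + 30 + 29 + 29 + 31 + 24 + 21 + 42 + 27)/11 = 29.7273
Numerator Σ_{t=1}^{8}(y_t−ȳ)(y_{t+3}−ȳ) = 39.8678
Denominator Σ(y_t−ȳ)² = 458.1818
r_3 = 39.8678 / 458.1818 = 0.087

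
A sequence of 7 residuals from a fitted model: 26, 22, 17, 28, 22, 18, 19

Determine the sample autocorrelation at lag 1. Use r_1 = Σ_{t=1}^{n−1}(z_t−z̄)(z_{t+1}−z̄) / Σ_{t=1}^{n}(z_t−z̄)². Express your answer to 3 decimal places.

Mean z̄ = (26 + 22 + 17 + 28 + 22 + 18 + 19)/7 = 21.7143
Deviations from mean: 4.2857, 0.2857, -4.7143, 6.2857, 0.2857, -3.7143, -2.7143
Numerator Σ_{t=1}^{6}(z_t−z̄)(z_{t+1}−z̄) = -18.9388
Denominator Σ(z_t−z̄)² = 101.4286
r_1 = -18.9388 / 101.4286 = -0.187

-0.187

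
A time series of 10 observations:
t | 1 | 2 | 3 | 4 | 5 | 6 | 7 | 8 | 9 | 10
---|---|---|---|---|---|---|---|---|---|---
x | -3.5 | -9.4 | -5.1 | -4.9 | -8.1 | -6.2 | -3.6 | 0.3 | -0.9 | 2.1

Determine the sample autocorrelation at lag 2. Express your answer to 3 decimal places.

0.231

Mean x̄ = (-3.5 − 9.4 − 5.1 − 4.9 − 8.1 − 6.2 − 3.6 + 0.3 − 0.9 + 2.1)/10 = -3.9300
Numerator Σ_{t=1}^{8}(x_t−x̄)(x_{t+2}−x̄) = 27.4122
Denominator Σ(x_t−x̄)² = 118.5010
r_2 = 27.4122 / 118.5010 = 0.231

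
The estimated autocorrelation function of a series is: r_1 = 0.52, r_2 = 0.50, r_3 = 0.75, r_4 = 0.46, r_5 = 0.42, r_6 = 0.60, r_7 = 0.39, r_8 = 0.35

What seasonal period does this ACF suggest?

3

The largest autocorrelation is r_3 = 0.75, with a weaker echo at lag 6 (0.60); the remaining lags stay at or below 0.52. The elevated value at lag 1 (0.52), dropping to 0.50 at lag 2, reflects decaying short-term dependence rather than seasonality.
The dominant spike at lag 3 indicates a seasonal period of 3.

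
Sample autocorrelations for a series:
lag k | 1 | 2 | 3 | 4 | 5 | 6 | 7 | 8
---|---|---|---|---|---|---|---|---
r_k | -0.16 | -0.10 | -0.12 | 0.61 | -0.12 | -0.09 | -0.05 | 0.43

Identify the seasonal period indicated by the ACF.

The largest autocorrelation is r_4 = 0.61, with a weaker echo at lag 8 (0.43); the remaining lags stay at or below -0.05.
The dominant spike at lag 4 indicates a seasonal period of 4.

4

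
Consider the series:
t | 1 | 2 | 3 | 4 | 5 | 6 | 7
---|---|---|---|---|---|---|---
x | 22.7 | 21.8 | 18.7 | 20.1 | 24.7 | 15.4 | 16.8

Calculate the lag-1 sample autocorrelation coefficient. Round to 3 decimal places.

Mean x̄ = (22.7 + 21.8 + 18.7 + 20.1 + 24.7 + 15.4 + 16.8)/7 = 20.0286
Deviations from mean: 2.6714, 1.7714, -1.3286, 0.0714, 4.6714, -4.6286, -3.2286
Numerator Σ_{t=1}^{6}(x_t−x̄)(x_{t+1}−x̄) = -4.0608
Denominator Σ(x_t−x̄)² = 65.7143
r_1 = -4.0608 / 65.7143 = -0.062

-0.062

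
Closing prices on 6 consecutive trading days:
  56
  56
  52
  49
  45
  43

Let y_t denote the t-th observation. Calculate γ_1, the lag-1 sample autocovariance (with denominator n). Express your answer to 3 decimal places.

Mean ȳ = (56 + 56 + 52 + 49 + 45 + 43)/6 = 50.1667
Deviations: 5.8333, 5.8333, 1.8333, -1.1667, -5.1667, -7.1667
Σ_{t=1}^{5}(y_t−ȳ)(y_{t+1}−ȳ) = 85.6389
γ_1 = 85.6389 / 6 = 14.273

14.273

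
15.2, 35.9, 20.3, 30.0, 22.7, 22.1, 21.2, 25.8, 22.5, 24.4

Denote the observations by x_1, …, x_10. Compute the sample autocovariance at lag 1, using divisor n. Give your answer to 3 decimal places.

Mean x̄ = (15.2 + 35.9 + 20.3 + 30.0 + 22.7 + 22.1 + 21.2 + 25.8 + 22.5 + 24.4)/10 = 24.0100
Σ_{t=1}^{9}(x_t−x̄)(x_{t+1}−x̄) = -179.3851
γ_1 = -179.3851 / 10 = -17.939

-17.939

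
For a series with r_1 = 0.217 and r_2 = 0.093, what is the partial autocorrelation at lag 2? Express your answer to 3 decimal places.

φ_{22} = (r_2 − r_1²) / (1 − r_1²)
r_1² = (0.217)² = 0.047089
Numerator = 0.093 − 0.0471 = 0.0459; denominator = 1 − 0.0471 = 0.9529
φ_{22} = 0.0459 / 0.9529 = 0.048

0.048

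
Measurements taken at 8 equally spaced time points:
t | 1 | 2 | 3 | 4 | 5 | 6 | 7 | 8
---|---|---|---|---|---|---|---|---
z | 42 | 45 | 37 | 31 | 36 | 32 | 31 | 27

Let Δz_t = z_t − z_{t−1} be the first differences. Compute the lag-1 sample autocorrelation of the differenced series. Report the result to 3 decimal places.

First differences Δz: 3, -8, -6, 5, -4, -1, -4
Mean of differences = -2.1429
Numerator Σ(Δz_t−Δz̄)(Δz_{t+1}−Δz̄) = -52.5918
Denominator Σ(Δz_t−Δz̄)² = 134.8571
r_1(Δz) = -52.5918 / 134.8571 = -0.390

-0.390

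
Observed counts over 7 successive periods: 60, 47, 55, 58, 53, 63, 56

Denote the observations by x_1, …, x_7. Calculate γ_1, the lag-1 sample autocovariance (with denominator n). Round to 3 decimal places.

Mean x̄ = (60 + 47 + 55 + 58 + 53 + 63 + 56)/7 = 56.0000
Σ_{t=1}^{6}(x_t−x̄)(x_{t+1}−x̄) = -56.0000
γ_1 = -56.0000 / 7 = -8.000

-8.000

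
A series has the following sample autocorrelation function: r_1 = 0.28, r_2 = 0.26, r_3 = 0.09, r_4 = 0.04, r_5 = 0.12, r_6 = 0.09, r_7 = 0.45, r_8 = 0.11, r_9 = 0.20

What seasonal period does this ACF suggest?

7

The largest autocorrelation is r_7 = 0.45; the remaining lags stay at or below 0.28. The elevated value at lag 1 (0.28), dropping to 0.26 at lag 2, reflects decaying short-term dependence rather than seasonality.
The dominant spike at lag 7 indicates a seasonal period of 7.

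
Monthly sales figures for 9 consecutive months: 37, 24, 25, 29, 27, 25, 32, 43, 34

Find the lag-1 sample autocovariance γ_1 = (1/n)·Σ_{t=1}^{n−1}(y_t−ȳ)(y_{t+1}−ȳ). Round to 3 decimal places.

Mean ȳ = (37 + 24 + 25 + 29 + 27 + 25 + 32 + 43 + 34)/9 = 30.6667
Σ_{t=1}^{8}(y_t−ȳ)(y_{t+1}−ȳ) = 81.8889
γ_1 = 81.8889 / 9 = 9.099

9.099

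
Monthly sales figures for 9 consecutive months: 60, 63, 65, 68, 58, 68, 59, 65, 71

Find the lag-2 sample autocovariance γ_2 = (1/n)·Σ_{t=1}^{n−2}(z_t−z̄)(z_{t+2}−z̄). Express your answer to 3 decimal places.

0.133

Mean z̄ = (60 + 63 + 65 + 68 + 58 + 68 + 59 + 65 + 71)/9 = 64.1111
Σ_{t=1}^{7}(z_t−z̄)(z_{t+2}−z̄) = 1.1975
γ_2 = 1.1975 / 9 = 0.133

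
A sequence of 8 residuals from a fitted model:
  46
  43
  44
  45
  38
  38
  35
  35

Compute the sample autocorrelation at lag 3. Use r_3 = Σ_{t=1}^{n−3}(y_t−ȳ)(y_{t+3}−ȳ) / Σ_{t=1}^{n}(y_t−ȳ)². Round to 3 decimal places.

-0.009

Mean ȳ = (46 + 43 + 44 + 45 + 38 + 38 + 35 + 35)/8 = 40.5000
Numerator Σ_{t=1}^{5}(y_t−ȳ)(y_{t+3}−ȳ) = -1.2500
Denominator Σ(y_t−ȳ)² = 142.0000
r_3 = -1.2500 / 142.0000 = -0.009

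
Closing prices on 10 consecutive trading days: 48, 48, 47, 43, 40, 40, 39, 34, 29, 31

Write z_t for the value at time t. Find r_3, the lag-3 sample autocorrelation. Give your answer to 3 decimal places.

Mean z̄ = (48 + 48 + 47 + 43 + 40 + 40 + 39 + 34 + 29 + 31)/10 = 39.9000
Numerator Σ_{t=1}^{7}(z_t−z̄)(z_{t+3}−z̄) = 30.1700
Denominator Σ(z_t−z̄)² = 424.9000
r_3 = 30.1700 / 424.9000 = 0.071

0.071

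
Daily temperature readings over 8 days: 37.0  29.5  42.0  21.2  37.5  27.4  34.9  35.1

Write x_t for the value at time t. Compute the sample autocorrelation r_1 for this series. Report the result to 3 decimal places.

-0.767

Mean x̄ = (37.0 + 29.5 + 42.0 + 21.2 + 37.5 + 27.4 + 34.9 + 35.1)/8 = 33.0750
Deviations from mean: 3.9250, -3.5750, 8.9250, -11.8750, 4.4250, -5.6750, 1.8250, 2.0250
Σ(x_t−x̄)(x_{t+1}−x̄) = (-14.0319) + (-31.9069) + (-105.9844) + (-52.5469) + (-25.1119) + (-10.3569) + (3.6956) = -236.2431
Denominator Σ(x_t−x̄)² = 308.0750
r_1 = -236.2431 / 308.0750 = -0.767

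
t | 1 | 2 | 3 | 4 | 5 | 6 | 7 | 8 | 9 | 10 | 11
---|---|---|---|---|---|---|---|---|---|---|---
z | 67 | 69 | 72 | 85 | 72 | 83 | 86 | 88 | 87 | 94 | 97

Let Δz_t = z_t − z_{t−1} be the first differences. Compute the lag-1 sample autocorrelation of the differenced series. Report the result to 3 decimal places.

First differences Δz: 2, 3, 13, -13, 11, 3, 2, -1, 7, 3
Mean of differences = 3.0000
Numerator Σ(Δz_t−Δz̄)(Δz_{t+1}−Δz̄) = -300.0000
Denominator Σ(Δz_t−Δz̄)² = 454.0000
r_1(Δz) = -300.0000 / 454.0000 = -0.661

-0.661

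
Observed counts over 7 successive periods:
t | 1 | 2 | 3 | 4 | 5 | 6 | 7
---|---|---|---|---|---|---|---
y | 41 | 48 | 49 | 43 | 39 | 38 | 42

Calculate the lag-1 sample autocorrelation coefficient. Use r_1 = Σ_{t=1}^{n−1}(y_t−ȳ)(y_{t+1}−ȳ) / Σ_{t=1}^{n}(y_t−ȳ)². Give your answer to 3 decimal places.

Mean ȳ = (41 + 48 + 49 + 43 + 39 + 38 + 42)/7 = 42.8571
Σ(y_t−ȳ)(y_{t+1}−ȳ) = (-9.5510) + (31.5918) + (0.8776) + (-0.5510) + (18.7347) + (4.1633) = 45.2653
Denominator Σ(y_t−ȳ)² = 106.8571
r_1 = 45.2653 / 106.8571 = 0.424

0.424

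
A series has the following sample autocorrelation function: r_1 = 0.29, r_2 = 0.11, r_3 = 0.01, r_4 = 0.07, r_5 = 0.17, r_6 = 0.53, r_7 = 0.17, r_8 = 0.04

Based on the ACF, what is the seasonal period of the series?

6

The largest autocorrelation is r_6 = 0.53; the remaining lags stay at or below 0.29. The elevated value at lag 1 (0.29), dropping to 0.11 at lag 2, reflects decaying short-term dependence rather than seasonality.
The dominant spike at lag 6 indicates a seasonal period of 6.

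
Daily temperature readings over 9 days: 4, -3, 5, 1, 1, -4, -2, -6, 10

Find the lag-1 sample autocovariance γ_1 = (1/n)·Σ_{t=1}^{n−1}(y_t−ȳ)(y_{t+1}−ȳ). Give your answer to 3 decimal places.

-6.679

Mean ȳ = (4 − 3 + 5 + 1 + 1 − 4 − 2 − 6 + 10)/9 = 0.6667
Σ_{t=1}^{8}(y_t−ȳ)(y_{t+1}−ȳ) = -60.1111
γ_1 = -60.1111 / 9 = -6.679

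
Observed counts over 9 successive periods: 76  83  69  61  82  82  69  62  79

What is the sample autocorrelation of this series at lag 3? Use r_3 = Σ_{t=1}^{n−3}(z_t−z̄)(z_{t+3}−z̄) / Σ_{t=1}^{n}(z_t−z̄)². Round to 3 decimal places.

0.026

Mean z̄ = (76 + 83 + 69 + 61 + 82 + 82 + 69 + 62 + 79)/9 = 73.6667
Σ(z_t−z̄)(z_{t+3}−z̄) = (-29.5556) + (77.7778) + (-38.8889) + (59.1111) + (-97.2222) + (44.4444) = 15.6667
Denominator Σ(z_t−z̄)² = 600.0000
r_3 = 15.6667 / 600.0000 = 0.026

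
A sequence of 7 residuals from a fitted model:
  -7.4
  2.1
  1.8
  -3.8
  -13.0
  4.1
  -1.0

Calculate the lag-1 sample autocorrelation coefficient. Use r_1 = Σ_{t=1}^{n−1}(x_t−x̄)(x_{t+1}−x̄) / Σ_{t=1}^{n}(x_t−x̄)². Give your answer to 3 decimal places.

-0.245

Mean x̄ = (-7.4 + 2.1 + 1.8 − 3.8 − 13.0 + 4.1 − 1.0)/7 = -2.4571
Σ(x_t−x̄)(x_{t+1}−x̄) = (-22.5253) + (19.4004) + (-5.7167) + (14.1576) + (-69.1310) + (9.5547) = -54.2604
Denominator Σ(x_t−x̄)² = 221.3971
r_1 = -54.2604 / 221.3971 = -0.245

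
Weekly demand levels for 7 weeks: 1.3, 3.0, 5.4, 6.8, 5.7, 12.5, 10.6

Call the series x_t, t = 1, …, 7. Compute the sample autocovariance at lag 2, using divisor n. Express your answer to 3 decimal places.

0.575

Mean x̄ = (1.3 + 3.0 + 5.4 + 6.8 + 5.7 + 12.5 + 10.6)/7 = 6.4714
Deviations: -5.1714, -3.4714, -1.0714, 0.3286, -0.7714, 6.0286, 4.1286
Σ_{t=1}^{5}(x_t−x̄)(x_{t+2}−x̄) = 4.0227
γ_2 = 4.0227 / 7 = 0.575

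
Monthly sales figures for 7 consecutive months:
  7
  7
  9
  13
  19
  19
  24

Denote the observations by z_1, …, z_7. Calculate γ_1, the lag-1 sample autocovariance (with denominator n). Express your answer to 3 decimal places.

22.714

Mean z̄ = (7 + 7 + 9 + 13 + 19 + 19 + 24)/7 = 14.0000
Deviations: -7.0000, -7.0000, -5.0000, -1.0000, 5.0000, 5.0000, 10.0000
Σ_{t=1}^{6}(z_t−z̄)(z_{t+1}−z̄) = 159.0000
γ_1 = 159.0000 / 7 = 22.714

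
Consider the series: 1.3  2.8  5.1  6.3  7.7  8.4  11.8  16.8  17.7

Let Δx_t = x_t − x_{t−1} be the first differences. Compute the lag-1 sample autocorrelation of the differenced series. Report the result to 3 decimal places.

First differences Δx: 1.5, 2.3, 1.2, 1.4, 0.7, 3.4, 5.0, 0.9
Mean of differences = 2.0500
Numerator Σ(Δx_t−Δx̄)(Δx_{t+1}−Δx̄) = -0.1525
Denominator Σ(Δx_t−Δx̄)² = 15.1800
r_1(Δx) = -0.1525 / 15.1800 = -0.010

-0.010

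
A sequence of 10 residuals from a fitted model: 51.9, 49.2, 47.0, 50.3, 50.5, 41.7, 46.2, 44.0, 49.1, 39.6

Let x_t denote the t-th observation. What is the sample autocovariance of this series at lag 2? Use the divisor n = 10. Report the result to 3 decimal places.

2.327

Mean x̄ = (51.9 + 49.2 + 47.0 + 50.3 + 50.5 + 41.7 + 46.2 + 44.0 + 49.1 + 39.6)/10 = 46.9500
Σ_{t=1}^{8}(x_t−x̄)(x_{t+2}−x̄) = 23.2700
γ_2 = 23.2700 / 10 = 2.327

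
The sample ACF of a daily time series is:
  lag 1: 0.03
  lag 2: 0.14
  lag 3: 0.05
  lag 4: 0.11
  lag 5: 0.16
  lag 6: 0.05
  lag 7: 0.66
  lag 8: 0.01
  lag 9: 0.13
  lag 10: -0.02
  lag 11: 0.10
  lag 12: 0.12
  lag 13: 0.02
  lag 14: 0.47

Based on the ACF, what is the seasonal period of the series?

The largest autocorrelation is r_7 = 0.66, with a weaker echo at lag 14 (0.47); the remaining lags stay at or below 0.16.
The dominant spike at lag 7 indicates a seasonal period of 7.

7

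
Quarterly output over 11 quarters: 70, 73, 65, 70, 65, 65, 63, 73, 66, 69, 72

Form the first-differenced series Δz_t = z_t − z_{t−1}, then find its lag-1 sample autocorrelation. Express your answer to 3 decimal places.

-0.648

First differences Δz: 3, -8, 5, -5, 0, -2, 10, -7, 3, 3
Mean of differences = 0.2000
Numerator Σ(Δz_t−Δz̄)(Δz_{t+1}−Δz̄) = -190.2400
Denominator Σ(Δz_t−Δz̄)² = 293.6000
r_1(Δz) = -190.2400 / 293.6000 = -0.648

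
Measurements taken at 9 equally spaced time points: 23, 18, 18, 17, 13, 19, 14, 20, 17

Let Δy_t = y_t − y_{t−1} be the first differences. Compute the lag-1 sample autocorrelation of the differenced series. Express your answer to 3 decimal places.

First differences Δy: -5, 0, -1, -4, 6, -5, 6, -3
Mean of differences = -0.7500
Numerator Σ(Δy_t−Δȳ)(Δy_{t+1}−Δȳ) = -97.0625
Denominator Σ(Δy_t−Δȳ)² = 143.5000
r_1(Δy) = -97.0625 / 143.5000 = -0.676

-0.676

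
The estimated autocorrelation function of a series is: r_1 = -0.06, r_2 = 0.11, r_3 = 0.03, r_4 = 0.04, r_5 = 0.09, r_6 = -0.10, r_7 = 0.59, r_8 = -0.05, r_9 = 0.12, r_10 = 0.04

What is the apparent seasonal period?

7

The largest autocorrelation is r_7 = 0.59; the remaining lags stay at or below 0.12.
The dominant spike at lag 7 indicates a seasonal period of 7.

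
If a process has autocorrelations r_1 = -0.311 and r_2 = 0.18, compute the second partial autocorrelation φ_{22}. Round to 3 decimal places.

φ_{22} = (r_2 − r_1²) / (1 − r_1²)
r_1² = (-0.311)² = 0.096721
Numerator = 0.18 − 0.0967 = 0.0833; denominator = 1 − 0.0967 = 0.9033
φ_{22} = 0.0833 / 0.9033 = 0.092

0.092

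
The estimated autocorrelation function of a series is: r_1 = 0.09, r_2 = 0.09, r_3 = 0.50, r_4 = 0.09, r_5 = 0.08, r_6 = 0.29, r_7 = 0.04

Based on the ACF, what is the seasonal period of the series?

The largest autocorrelation is r_3 = 0.50, with a weaker echo at lag 6 (0.29); the remaining lags stay at or below 0.09.
The dominant spike at lag 3 indicates a seasonal period of 3.

3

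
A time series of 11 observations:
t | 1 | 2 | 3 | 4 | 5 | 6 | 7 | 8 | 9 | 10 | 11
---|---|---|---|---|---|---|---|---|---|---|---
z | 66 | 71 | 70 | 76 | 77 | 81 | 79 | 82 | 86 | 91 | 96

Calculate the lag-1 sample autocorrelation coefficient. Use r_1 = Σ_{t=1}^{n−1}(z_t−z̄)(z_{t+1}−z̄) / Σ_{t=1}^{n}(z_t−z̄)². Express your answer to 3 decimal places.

Mean z̄ = (66 + 71 + 70 + 76 + 77 + 81 + 79 + 82 + 86 + 91 + 96)/11 = 79.5455
Numerator Σ_{t=1}^{10}(z_t−z̄)(z_{t+1}−z̄) = 512.6116
Denominator Σ(z_t−z̄)² = 818.7273
r_1 = 512.6116 / 818.7273 = 0.626

0.626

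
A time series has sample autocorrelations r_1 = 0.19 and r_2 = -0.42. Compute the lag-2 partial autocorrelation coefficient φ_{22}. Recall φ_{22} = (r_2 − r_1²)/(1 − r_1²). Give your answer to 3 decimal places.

-0.473

φ_{22} = (r_2 − r_1²) / (1 − r_1²)
r_1² = (0.19)² = 0.0361
Numerator = -0.42 − 0.0361 = -0.4561; denominator = 1 − 0.0361 = 0.9639
φ_{22} = -0.4561 / 0.9639 = -0.473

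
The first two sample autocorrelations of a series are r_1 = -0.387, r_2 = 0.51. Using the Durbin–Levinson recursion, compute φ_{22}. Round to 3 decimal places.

φ_{22} = (r_2 − r_1²) / (1 − r_1²)
r_1² = (-0.387)² = 0.149769
Numerator = 0.51 − 0.1498 = 0.3602; denominator = 1 − 0.1498 = 0.8502
φ_{22} = 0.3602 / 0.8502 = 0.424

0.424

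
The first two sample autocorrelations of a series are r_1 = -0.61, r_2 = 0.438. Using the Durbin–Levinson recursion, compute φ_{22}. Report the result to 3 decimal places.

φ_{22} = (r_2 − r_1²) / (1 − r_1²)
r_1² = (-0.61)² = 0.3721
Numerator = 0.438 − 0.3721 = 0.0659; denominator = 1 − 0.3721 = 0.6279
φ_{22} = 0.0659 / 0.6279 = 0.105

0.105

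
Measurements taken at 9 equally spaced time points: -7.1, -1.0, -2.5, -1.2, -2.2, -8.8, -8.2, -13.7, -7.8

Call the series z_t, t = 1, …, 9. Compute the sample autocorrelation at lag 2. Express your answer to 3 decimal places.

Mean z̄ = (-7.1 − 1.0 − 2.5 − 1.2 − 2.2 − 8.8 − 8.2 − 13.7 − 7.8)/9 = -5.8333
Σ(z_t−z̄)(z_{t+2}−z̄) = (-4.2222) + (22.3944) + (12.1111) + (-13.7456) + (-8.5989) + (23.3378) + (4.6544) = 35.9311
Denominator Σ(z_t−z̄)² = 150.9000
r_2 = 35.9311 / 150.9000 = 0.238

0.238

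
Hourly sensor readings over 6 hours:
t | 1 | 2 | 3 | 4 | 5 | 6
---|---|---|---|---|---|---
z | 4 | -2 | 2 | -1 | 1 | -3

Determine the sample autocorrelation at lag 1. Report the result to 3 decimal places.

-0.518

Mean z̄ = (4 − 2 + 2 − 1 + 1 − 3)/6 = 0.1667
Deviations from mean: 3.8333, -2.1667, 1.8333, -1.1667, 0.8333, -3.1667
Σ(z_t−z̄)(z_{t+1}−z̄) = (-8.3056) + (-3.9722) + (-2.1389) + (-0.9722) + (-2.6389) = -18.0278
Denominator Σ(z_t−z̄)² = 34.8333
r_1 = -18.0278 / 34.8333 = -0.518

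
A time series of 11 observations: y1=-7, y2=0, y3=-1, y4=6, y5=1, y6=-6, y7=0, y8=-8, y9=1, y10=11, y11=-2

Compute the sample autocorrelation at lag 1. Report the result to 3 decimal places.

Mean ȳ = (-7 + 0 − 1 + 6 + 1 − 6 + 0 − 8 + 1 + 11 − 2)/11 = -0.4545
Numerator Σ_{t=1}^{10}(y_t−ȳ)(y_{t+1}−ȳ) = -23.3884
Denominator Σ(y_t−ȳ)² = 310.7273
r_1 = -23.3884 / 310.7273 = -0.075

-0.075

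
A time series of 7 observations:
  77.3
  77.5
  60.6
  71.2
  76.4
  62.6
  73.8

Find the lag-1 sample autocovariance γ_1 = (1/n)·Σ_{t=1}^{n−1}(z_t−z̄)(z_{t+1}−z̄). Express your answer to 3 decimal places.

-13.479

Mean z̄ = (77.3 + 77.5 + 60.6 + 71.2 + 76.4 + 62.6 + 73.8)/7 = 71.3429
Σ_{t=1}^{6}(z_t−z̄)(z_{t+1}−z̄) = -94.3504
γ_1 = -94.3504 / 7 = -13.479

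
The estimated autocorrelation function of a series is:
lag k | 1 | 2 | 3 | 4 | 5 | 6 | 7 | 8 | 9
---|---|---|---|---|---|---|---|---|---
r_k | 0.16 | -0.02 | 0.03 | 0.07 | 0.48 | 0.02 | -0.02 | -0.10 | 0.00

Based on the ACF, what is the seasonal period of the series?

The largest autocorrelation is r_5 = 0.48; the remaining lags stay at or below 0.16.
The dominant spike at lag 5 indicates a seasonal period of 5.

5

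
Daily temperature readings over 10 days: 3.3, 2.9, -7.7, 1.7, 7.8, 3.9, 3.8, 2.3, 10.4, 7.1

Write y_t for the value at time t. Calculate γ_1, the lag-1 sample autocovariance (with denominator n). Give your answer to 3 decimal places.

Mean ȳ = (3.3 + 2.9 − 7.7 + 1.7 + 7.8 + 3.9 + 3.8 + 2.3 + 10.4 + 7.1)/10 = 3.5500
Σ_{t=1}^{9}(y_t−ȳ)(y_{t+1}−ȳ) = 37.4425
γ_1 = 37.4425 / 10 = 3.744

3.744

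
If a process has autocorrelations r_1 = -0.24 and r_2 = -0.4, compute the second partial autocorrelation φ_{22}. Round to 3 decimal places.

-0.486

φ_{22} = (r_2 − r_1²) / (1 − r_1²)
r_1² = (-0.24)² = 0.0576
Numerator = -0.4 − 0.0576 = -0.4576; denominator = 1 − 0.0576 = 0.9424
φ_{22} = -0.4576 / 0.9424 = -0.486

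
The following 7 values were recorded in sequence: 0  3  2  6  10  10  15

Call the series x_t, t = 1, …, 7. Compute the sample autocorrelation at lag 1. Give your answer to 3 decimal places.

0.472

Mean x̄ = (0 + 3 + 2 + 6 + 10 + 10 + 15)/7 = 6.5714
Deviations from mean: -6.5714, -3.5714, -4.5714, -0.5714, 3.4286, 3.4286, 8.4286
Σ(x_t−x̄)(x_{t+1}−x̄) = (23.4694) + (16.3265) + (2.6122) + (-1.9592) + (11.7551) + (28.8980) = 81.1020
Denominator Σ(x_t−x̄)² = 171.7143
r_1 = 81.1020 / 171.7143 = 0.472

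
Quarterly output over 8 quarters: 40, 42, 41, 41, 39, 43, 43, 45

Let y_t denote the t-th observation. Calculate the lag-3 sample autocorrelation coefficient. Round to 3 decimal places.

-0.400

Mean ȳ = (40 + 42 + 41 + 41 + 39 + 43 + 43 + 45)/8 = 41.7500
Deviations from mean: -1.7500, 0.2500, -0.7500, -0.7500, -2.7500, 1.2500, 1.2500, 3.2500
Σ(y_t−ȳ)(y_{t+3}−ȳ) = (1.3125) + (-0.6875) + (-0.9375) + (-0.9375) + (-8.9375) = -10.1875
Denominator Σ(y_t−ȳ)² = 25.5000
r_3 = -10.1875 / 25.5000 = -0.400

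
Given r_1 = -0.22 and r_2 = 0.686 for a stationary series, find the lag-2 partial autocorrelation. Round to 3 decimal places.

φ_{22} = (r_2 − r_1²) / (1 − r_1²)
r_1² = (-0.22)² = 0.0484
Numerator = 0.686 − 0.0484 = 0.6376; denominator = 1 − 0.0484 = 0.9516
φ_{22} = 0.6376 / 0.9516 = 0.670

0.670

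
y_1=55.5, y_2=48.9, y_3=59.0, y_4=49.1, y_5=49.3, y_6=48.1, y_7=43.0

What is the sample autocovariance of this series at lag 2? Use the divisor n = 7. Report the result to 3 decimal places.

Mean ȳ = (55.5 + 48.9 + 59.0 + 49.1 + 49.3 + 48.1 + 43.0)/7 = 50.4143
Deviations: 5.0857, -1.5143, 8.5857, -1.3143, -1.1143, -2.3143, -7.4143
Σ_{t=1}^{5}(y_t−ȳ)(y_{t+2}−ȳ) = 47.3910
γ_2 = 47.3910 / 7 = 6.770

6.770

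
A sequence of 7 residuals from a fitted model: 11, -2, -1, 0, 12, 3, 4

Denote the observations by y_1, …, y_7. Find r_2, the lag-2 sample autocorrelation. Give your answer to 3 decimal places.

Mean ȳ = (11 − 2 − 1 + 0 + 12 + 3 + 4)/7 = 3.8571
Σ(y_t−ȳ)(y_{t+2}−ȳ) = (-34.6939) + (22.5918) + (-39.5510) + (3.3061) + (1.1633) = -47.1837
Denominator Σ(y_t−ȳ)² = 190.8571
r_2 = -47.1837 / 190.8571 = -0.247

-0.247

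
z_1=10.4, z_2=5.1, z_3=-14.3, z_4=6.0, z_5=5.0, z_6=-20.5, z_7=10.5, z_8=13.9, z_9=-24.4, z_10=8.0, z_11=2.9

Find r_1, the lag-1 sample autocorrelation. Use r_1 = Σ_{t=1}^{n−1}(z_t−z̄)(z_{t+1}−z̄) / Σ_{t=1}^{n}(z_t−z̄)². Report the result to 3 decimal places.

-0.422

Mean z̄ = (10.4 + 5.1 − 14.3 + 6.0 + 5.0 − 20.5 + 10.5 + 13.9 − 24.4 + 8.0 + 2.9)/11 = 0.2364
Numerator Σ_{t=1}^{10}(z_t−z̄)(z_{t+1}−z̄) = -756.1768
Denominator Σ(z_t−z̄)² = 1790.5255
r_1 = -756.1768 / 1790.5255 = -0.422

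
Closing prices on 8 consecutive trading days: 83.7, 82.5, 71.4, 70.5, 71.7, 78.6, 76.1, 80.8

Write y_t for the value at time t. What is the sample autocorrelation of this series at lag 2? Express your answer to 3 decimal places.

-0.229

Mean ȳ = (83.7 + 82.5 + 71.4 + 70.5 + 71.7 + 78.6 + 76.1 + 80.8)/8 = 76.9125
Deviations from mean: 6.7875, 5.5875, -5.5125, -6.4125, -5.2125, 1.6875, -0.8125, 3.8875
Numerator Σ_{t=1}^{6}(y_t−ȳ)(y_{t+2}−ȳ) = -44.5378
Denominator Σ(y_t−ȳ)² = 194.5888
r_2 = -44.5378 / 194.5888 = -0.229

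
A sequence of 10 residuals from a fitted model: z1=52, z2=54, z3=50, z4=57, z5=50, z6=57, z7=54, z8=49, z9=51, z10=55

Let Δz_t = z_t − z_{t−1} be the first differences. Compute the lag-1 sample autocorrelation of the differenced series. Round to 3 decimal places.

-0.641

First differences Δz: 2, -4, 7, -7, 7, -3, -5, 2, 4
Mean of differences = 0.3333
Numerator Σ(Δz_t−Δz̄)(Δz_{t+1}−Δz̄) = -141.1111
Denominator Σ(Δz_t−Δz̄)² = 220.0000
r_1(Δz) = -141.1111 / 220.0000 = -0.641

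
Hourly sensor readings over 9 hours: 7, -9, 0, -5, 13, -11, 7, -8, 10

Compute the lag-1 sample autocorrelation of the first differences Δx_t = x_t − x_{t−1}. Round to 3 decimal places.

-0.789

First differences Δx: -16, 9, -5, 18, -24, 18, -15, 18
Mean of differences = 0.3750
Numerator Σ(Δx_t−Δx̄)(Δx_{t+1}−Δx̄) = -1683.5156
Denominator Σ(Δx_t−Δx̄)² = 2133.8750
r_1(Δx) = -1683.5156 / 2133.8750 = -0.789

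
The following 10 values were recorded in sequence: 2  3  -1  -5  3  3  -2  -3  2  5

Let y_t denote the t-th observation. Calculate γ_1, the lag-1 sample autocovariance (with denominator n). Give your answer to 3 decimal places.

0.551

Mean ȳ = (2 + 3 − 1 − 5 + 3 + 3 − 2 − 3 + 2 + 5)/10 = 0.7000
Σ_{t=1}^{9}(y_t−ȳ)(y_{t+1}−ȳ) = 5.5100
γ_1 = 5.5100 / 10 = 0.551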